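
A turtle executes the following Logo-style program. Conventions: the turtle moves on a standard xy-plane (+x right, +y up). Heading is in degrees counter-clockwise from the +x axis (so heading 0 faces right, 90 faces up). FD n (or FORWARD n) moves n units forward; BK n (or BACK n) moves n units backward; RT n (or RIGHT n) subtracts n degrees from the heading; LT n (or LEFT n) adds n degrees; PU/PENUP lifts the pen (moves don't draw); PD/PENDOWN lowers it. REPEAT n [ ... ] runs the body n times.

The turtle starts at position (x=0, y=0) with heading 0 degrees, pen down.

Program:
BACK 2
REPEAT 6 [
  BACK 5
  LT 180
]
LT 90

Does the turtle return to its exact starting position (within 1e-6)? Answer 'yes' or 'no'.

Executing turtle program step by step:
Start: pos=(0,0), heading=0, pen down
BK 2: (0,0) -> (-2,0) [heading=0, draw]
REPEAT 6 [
  -- iteration 1/6 --
  BK 5: (-2,0) -> (-7,0) [heading=0, draw]
  LT 180: heading 0 -> 180
  -- iteration 2/6 --
  BK 5: (-7,0) -> (-2,0) [heading=180, draw]
  LT 180: heading 180 -> 0
  -- iteration 3/6 --
  BK 5: (-2,0) -> (-7,0) [heading=0, draw]
  LT 180: heading 0 -> 180
  -- iteration 4/6 --
  BK 5: (-7,0) -> (-2,0) [heading=180, draw]
  LT 180: heading 180 -> 0
  -- iteration 5/6 --
  BK 5: (-2,0) -> (-7,0) [heading=0, draw]
  LT 180: heading 0 -> 180
  -- iteration 6/6 --
  BK 5: (-7,0) -> (-2,0) [heading=180, draw]
  LT 180: heading 180 -> 0
]
LT 90: heading 0 -> 90
Final: pos=(-2,0), heading=90, 7 segment(s) drawn

Start position: (0, 0)
Final position: (-2, 0)
Distance = 2; >= 1e-6 -> NOT closed

Answer: no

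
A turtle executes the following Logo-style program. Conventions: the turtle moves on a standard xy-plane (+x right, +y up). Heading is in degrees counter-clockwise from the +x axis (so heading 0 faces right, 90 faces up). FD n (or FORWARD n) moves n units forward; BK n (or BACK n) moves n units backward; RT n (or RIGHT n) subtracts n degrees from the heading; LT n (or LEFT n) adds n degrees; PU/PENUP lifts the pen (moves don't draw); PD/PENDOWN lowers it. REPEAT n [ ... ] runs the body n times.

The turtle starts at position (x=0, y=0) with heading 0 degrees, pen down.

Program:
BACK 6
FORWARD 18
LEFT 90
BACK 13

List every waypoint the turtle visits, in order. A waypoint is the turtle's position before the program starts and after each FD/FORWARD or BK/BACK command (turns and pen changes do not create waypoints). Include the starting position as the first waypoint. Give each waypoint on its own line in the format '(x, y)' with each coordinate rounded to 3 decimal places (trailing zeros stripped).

Answer: (0, 0)
(-6, 0)
(12, 0)
(12, -13)

Derivation:
Executing turtle program step by step:
Start: pos=(0,0), heading=0, pen down
BK 6: (0,0) -> (-6,0) [heading=0, draw]
FD 18: (-6,0) -> (12,0) [heading=0, draw]
LT 90: heading 0 -> 90
BK 13: (12,0) -> (12,-13) [heading=90, draw]
Final: pos=(12,-13), heading=90, 3 segment(s) drawn
Waypoints (4 total):
(0, 0)
(-6, 0)
(12, 0)
(12, -13)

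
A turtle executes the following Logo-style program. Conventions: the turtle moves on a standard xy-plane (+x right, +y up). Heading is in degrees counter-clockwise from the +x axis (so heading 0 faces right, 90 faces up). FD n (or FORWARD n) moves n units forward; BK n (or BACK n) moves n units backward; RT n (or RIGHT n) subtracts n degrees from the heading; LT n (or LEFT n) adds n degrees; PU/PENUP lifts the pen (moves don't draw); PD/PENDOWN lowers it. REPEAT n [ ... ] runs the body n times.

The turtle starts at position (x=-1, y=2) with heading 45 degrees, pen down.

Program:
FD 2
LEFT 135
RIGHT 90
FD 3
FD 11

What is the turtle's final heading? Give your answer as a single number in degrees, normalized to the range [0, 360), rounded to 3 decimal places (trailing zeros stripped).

Answer: 90

Derivation:
Executing turtle program step by step:
Start: pos=(-1,2), heading=45, pen down
FD 2: (-1,2) -> (0.414,3.414) [heading=45, draw]
LT 135: heading 45 -> 180
RT 90: heading 180 -> 90
FD 3: (0.414,3.414) -> (0.414,6.414) [heading=90, draw]
FD 11: (0.414,6.414) -> (0.414,17.414) [heading=90, draw]
Final: pos=(0.414,17.414), heading=90, 3 segment(s) drawn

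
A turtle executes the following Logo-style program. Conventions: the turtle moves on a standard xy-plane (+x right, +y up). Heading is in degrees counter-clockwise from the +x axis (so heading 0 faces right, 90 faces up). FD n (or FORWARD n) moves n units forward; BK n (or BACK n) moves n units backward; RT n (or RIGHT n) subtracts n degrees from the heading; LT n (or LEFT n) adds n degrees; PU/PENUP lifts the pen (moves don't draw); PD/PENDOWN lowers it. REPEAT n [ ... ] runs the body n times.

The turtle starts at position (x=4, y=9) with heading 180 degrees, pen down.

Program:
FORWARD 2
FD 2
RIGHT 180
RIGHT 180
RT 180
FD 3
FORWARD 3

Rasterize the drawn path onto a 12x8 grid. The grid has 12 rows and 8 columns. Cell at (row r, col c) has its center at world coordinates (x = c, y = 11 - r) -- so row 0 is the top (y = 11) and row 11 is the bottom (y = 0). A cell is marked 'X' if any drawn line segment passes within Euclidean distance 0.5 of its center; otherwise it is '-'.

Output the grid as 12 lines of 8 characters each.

Segment 0: (4,9) -> (2,9)
Segment 1: (2,9) -> (0,9)
Segment 2: (0,9) -> (3,9)
Segment 3: (3,9) -> (6,9)

Answer: --------
--------
XXXXXXX-
--------
--------
--------
--------
--------
--------
--------
--------
--------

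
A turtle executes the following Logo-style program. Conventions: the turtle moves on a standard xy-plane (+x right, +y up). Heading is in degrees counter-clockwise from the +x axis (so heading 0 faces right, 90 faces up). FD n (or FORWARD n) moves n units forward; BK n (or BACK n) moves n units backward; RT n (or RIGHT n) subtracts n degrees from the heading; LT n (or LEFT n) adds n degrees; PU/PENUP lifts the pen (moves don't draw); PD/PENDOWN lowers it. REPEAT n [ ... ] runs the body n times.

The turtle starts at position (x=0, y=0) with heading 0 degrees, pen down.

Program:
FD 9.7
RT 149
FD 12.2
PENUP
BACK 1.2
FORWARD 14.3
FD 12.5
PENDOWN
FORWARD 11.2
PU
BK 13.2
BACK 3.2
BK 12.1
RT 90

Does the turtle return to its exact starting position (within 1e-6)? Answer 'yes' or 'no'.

Answer: no

Derivation:
Executing turtle program step by step:
Start: pos=(0,0), heading=0, pen down
FD 9.7: (0,0) -> (9.7,0) [heading=0, draw]
RT 149: heading 0 -> 211
FD 12.2: (9.7,0) -> (-0.757,-6.283) [heading=211, draw]
PU: pen up
BK 1.2: (-0.757,-6.283) -> (0.271,-5.665) [heading=211, move]
FD 14.3: (0.271,-5.665) -> (-11.986,-13.03) [heading=211, move]
FD 12.5: (-11.986,-13.03) -> (-22.701,-19.468) [heading=211, move]
PD: pen down
FD 11.2: (-22.701,-19.468) -> (-32.301,-25.237) [heading=211, draw]
PU: pen up
BK 13.2: (-32.301,-25.237) -> (-20.987,-18.438) [heading=211, move]
BK 3.2: (-20.987,-18.438) -> (-18.244,-16.79) [heading=211, move]
BK 12.1: (-18.244,-16.79) -> (-7.872,-10.558) [heading=211, move]
RT 90: heading 211 -> 121
Final: pos=(-7.872,-10.558), heading=121, 3 segment(s) drawn

Start position: (0, 0)
Final position: (-7.872, -10.558)
Distance = 13.17; >= 1e-6 -> NOT closed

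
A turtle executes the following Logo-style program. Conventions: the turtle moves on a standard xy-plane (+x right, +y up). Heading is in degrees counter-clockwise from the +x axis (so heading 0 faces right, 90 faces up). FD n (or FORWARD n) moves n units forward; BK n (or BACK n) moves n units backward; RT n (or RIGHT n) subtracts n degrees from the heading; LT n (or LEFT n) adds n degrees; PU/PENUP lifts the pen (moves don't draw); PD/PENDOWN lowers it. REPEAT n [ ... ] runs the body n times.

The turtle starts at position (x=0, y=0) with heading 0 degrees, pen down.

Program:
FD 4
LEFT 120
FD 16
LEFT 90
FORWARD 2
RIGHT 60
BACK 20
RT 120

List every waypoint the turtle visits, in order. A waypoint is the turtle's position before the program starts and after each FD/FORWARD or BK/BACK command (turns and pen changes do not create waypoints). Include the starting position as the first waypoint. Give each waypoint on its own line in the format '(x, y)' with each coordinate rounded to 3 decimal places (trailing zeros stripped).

Executing turtle program step by step:
Start: pos=(0,0), heading=0, pen down
FD 4: (0,0) -> (4,0) [heading=0, draw]
LT 120: heading 0 -> 120
FD 16: (4,0) -> (-4,13.856) [heading=120, draw]
LT 90: heading 120 -> 210
FD 2: (-4,13.856) -> (-5.732,12.856) [heading=210, draw]
RT 60: heading 210 -> 150
BK 20: (-5.732,12.856) -> (11.588,2.856) [heading=150, draw]
RT 120: heading 150 -> 30
Final: pos=(11.588,2.856), heading=30, 4 segment(s) drawn
Waypoints (5 total):
(0, 0)
(4, 0)
(-4, 13.856)
(-5.732, 12.856)
(11.588, 2.856)

Answer: (0, 0)
(4, 0)
(-4, 13.856)
(-5.732, 12.856)
(11.588, 2.856)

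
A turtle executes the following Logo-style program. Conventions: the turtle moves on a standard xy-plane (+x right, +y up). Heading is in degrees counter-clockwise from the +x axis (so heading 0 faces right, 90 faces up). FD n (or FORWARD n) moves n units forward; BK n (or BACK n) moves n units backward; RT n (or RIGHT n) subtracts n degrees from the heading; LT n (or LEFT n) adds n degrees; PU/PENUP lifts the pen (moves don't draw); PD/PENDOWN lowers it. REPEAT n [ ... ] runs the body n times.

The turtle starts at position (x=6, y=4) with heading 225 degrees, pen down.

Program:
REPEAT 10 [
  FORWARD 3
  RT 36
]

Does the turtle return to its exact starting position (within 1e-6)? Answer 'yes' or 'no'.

Answer: yes

Derivation:
Executing turtle program step by step:
Start: pos=(6,4), heading=225, pen down
REPEAT 10 [
  -- iteration 1/10 --
  FD 3: (6,4) -> (3.879,1.879) [heading=225, draw]
  RT 36: heading 225 -> 189
  -- iteration 2/10 --
  FD 3: (3.879,1.879) -> (0.916,1.409) [heading=189, draw]
  RT 36: heading 189 -> 153
  -- iteration 3/10 --
  FD 3: (0.916,1.409) -> (-1.757,2.771) [heading=153, draw]
  RT 36: heading 153 -> 117
  -- iteration 4/10 --
  FD 3: (-1.757,2.771) -> (-3.119,5.444) [heading=117, draw]
  RT 36: heading 117 -> 81
  -- iteration 5/10 --
  FD 3: (-3.119,5.444) -> (-2.65,8.407) [heading=81, draw]
  RT 36: heading 81 -> 45
  -- iteration 6/10 --
  FD 3: (-2.65,8.407) -> (-0.529,10.529) [heading=45, draw]
  RT 36: heading 45 -> 9
  -- iteration 7/10 --
  FD 3: (-0.529,10.529) -> (2.434,10.998) [heading=9, draw]
  RT 36: heading 9 -> 333
  -- iteration 8/10 --
  FD 3: (2.434,10.998) -> (5.107,9.636) [heading=333, draw]
  RT 36: heading 333 -> 297
  -- iteration 9/10 --
  FD 3: (5.107,9.636) -> (6.469,6.963) [heading=297, draw]
  RT 36: heading 297 -> 261
  -- iteration 10/10 --
  FD 3: (6.469,6.963) -> (6,4) [heading=261, draw]
  RT 36: heading 261 -> 225
]
Final: pos=(6,4), heading=225, 10 segment(s) drawn

Start position: (6, 4)
Final position: (6, 4)
Distance = 0; < 1e-6 -> CLOSED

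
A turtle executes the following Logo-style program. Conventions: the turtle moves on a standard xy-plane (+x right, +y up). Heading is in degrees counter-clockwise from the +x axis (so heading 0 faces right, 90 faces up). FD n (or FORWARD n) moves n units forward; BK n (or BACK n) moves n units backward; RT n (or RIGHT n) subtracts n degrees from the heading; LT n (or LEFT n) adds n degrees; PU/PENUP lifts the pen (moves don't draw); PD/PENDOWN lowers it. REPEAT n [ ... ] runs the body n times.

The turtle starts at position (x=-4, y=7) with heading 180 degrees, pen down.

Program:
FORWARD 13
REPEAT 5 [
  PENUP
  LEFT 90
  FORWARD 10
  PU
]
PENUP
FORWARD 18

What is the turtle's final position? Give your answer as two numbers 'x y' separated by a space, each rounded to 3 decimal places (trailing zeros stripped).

Executing turtle program step by step:
Start: pos=(-4,7), heading=180, pen down
FD 13: (-4,7) -> (-17,7) [heading=180, draw]
REPEAT 5 [
  -- iteration 1/5 --
  PU: pen up
  LT 90: heading 180 -> 270
  FD 10: (-17,7) -> (-17,-3) [heading=270, move]
  PU: pen up
  -- iteration 2/5 --
  PU: pen up
  LT 90: heading 270 -> 0
  FD 10: (-17,-3) -> (-7,-3) [heading=0, move]
  PU: pen up
  -- iteration 3/5 --
  PU: pen up
  LT 90: heading 0 -> 90
  FD 10: (-7,-3) -> (-7,7) [heading=90, move]
  PU: pen up
  -- iteration 4/5 --
  PU: pen up
  LT 90: heading 90 -> 180
  FD 10: (-7,7) -> (-17,7) [heading=180, move]
  PU: pen up
  -- iteration 5/5 --
  PU: pen up
  LT 90: heading 180 -> 270
  FD 10: (-17,7) -> (-17,-3) [heading=270, move]
  PU: pen up
]
PU: pen up
FD 18: (-17,-3) -> (-17,-21) [heading=270, move]
Final: pos=(-17,-21), heading=270, 1 segment(s) drawn

Answer: -17 -21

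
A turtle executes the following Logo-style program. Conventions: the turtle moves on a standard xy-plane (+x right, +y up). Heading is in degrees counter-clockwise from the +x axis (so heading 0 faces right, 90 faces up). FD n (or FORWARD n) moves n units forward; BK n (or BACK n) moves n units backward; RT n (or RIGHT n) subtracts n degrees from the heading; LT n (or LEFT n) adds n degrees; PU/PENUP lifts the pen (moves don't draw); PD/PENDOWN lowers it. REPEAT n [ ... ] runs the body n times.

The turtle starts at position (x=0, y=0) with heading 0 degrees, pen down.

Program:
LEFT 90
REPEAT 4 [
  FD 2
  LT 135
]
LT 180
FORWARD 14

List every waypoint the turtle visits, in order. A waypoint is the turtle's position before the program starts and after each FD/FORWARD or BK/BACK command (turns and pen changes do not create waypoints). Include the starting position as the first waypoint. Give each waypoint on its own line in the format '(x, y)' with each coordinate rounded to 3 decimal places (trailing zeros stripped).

Answer: (0, 0)
(0, 2)
(-1.414, 0.586)
(0.586, 0.586)
(-0.828, 2)
(-0.828, 16)

Derivation:
Executing turtle program step by step:
Start: pos=(0,0), heading=0, pen down
LT 90: heading 0 -> 90
REPEAT 4 [
  -- iteration 1/4 --
  FD 2: (0,0) -> (0,2) [heading=90, draw]
  LT 135: heading 90 -> 225
  -- iteration 2/4 --
  FD 2: (0,2) -> (-1.414,0.586) [heading=225, draw]
  LT 135: heading 225 -> 0
  -- iteration 3/4 --
  FD 2: (-1.414,0.586) -> (0.586,0.586) [heading=0, draw]
  LT 135: heading 0 -> 135
  -- iteration 4/4 --
  FD 2: (0.586,0.586) -> (-0.828,2) [heading=135, draw]
  LT 135: heading 135 -> 270
]
LT 180: heading 270 -> 90
FD 14: (-0.828,2) -> (-0.828,16) [heading=90, draw]
Final: pos=(-0.828,16), heading=90, 5 segment(s) drawn
Waypoints (6 total):
(0, 0)
(0, 2)
(-1.414, 0.586)
(0.586, 0.586)
(-0.828, 2)
(-0.828, 16)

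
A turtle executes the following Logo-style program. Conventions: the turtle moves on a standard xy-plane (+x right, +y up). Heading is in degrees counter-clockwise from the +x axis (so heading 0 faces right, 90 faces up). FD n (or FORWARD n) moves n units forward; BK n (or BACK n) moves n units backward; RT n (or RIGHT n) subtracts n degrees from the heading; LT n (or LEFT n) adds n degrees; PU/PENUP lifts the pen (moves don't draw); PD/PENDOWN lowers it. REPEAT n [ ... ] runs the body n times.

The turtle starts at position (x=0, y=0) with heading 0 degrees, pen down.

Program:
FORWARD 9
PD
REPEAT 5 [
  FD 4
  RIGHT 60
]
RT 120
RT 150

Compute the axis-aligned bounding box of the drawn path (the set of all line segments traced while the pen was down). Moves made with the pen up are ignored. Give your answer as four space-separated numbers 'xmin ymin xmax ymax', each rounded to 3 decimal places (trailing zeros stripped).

Executing turtle program step by step:
Start: pos=(0,0), heading=0, pen down
FD 9: (0,0) -> (9,0) [heading=0, draw]
PD: pen down
REPEAT 5 [
  -- iteration 1/5 --
  FD 4: (9,0) -> (13,0) [heading=0, draw]
  RT 60: heading 0 -> 300
  -- iteration 2/5 --
  FD 4: (13,0) -> (15,-3.464) [heading=300, draw]
  RT 60: heading 300 -> 240
  -- iteration 3/5 --
  FD 4: (15,-3.464) -> (13,-6.928) [heading=240, draw]
  RT 60: heading 240 -> 180
  -- iteration 4/5 --
  FD 4: (13,-6.928) -> (9,-6.928) [heading=180, draw]
  RT 60: heading 180 -> 120
  -- iteration 5/5 --
  FD 4: (9,-6.928) -> (7,-3.464) [heading=120, draw]
  RT 60: heading 120 -> 60
]
RT 120: heading 60 -> 300
RT 150: heading 300 -> 150
Final: pos=(7,-3.464), heading=150, 6 segment(s) drawn

Segment endpoints: x in {0, 7, 9, 13, 15}, y in {-6.928, -6.928, -3.464, -3.464, 0}
xmin=0, ymin=-6.928, xmax=15, ymax=0

Answer: 0 -6.928 15 0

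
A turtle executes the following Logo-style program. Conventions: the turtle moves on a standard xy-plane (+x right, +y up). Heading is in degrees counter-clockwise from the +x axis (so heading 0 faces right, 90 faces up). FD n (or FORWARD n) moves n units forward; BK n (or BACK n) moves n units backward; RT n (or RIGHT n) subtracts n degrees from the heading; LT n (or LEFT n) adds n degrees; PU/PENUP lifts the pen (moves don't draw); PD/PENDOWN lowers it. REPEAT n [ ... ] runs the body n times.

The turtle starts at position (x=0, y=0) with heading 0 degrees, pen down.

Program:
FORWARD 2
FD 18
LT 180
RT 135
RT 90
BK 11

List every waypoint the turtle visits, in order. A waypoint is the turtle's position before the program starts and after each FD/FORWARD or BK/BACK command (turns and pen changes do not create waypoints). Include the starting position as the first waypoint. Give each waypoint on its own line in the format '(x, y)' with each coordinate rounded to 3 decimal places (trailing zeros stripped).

Answer: (0, 0)
(2, 0)
(20, 0)
(12.222, 7.778)

Derivation:
Executing turtle program step by step:
Start: pos=(0,0), heading=0, pen down
FD 2: (0,0) -> (2,0) [heading=0, draw]
FD 18: (2,0) -> (20,0) [heading=0, draw]
LT 180: heading 0 -> 180
RT 135: heading 180 -> 45
RT 90: heading 45 -> 315
BK 11: (20,0) -> (12.222,7.778) [heading=315, draw]
Final: pos=(12.222,7.778), heading=315, 3 segment(s) drawn
Waypoints (4 total):
(0, 0)
(2, 0)
(20, 0)
(12.222, 7.778)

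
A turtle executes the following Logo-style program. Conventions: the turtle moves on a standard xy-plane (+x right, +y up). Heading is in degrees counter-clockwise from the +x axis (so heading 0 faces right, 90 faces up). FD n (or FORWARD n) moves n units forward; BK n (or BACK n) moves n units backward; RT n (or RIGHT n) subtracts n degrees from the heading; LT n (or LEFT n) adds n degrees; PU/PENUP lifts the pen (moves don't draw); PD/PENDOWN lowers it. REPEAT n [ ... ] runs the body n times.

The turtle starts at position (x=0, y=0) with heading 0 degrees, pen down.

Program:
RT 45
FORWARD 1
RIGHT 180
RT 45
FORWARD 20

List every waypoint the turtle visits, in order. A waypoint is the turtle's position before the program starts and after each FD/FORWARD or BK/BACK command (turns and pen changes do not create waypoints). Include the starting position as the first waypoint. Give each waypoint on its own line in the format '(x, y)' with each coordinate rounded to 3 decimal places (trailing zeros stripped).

Answer: (0, 0)
(0.707, -0.707)
(0.707, 19.293)

Derivation:
Executing turtle program step by step:
Start: pos=(0,0), heading=0, pen down
RT 45: heading 0 -> 315
FD 1: (0,0) -> (0.707,-0.707) [heading=315, draw]
RT 180: heading 315 -> 135
RT 45: heading 135 -> 90
FD 20: (0.707,-0.707) -> (0.707,19.293) [heading=90, draw]
Final: pos=(0.707,19.293), heading=90, 2 segment(s) drawn
Waypoints (3 total):
(0, 0)
(0.707, -0.707)
(0.707, 19.293)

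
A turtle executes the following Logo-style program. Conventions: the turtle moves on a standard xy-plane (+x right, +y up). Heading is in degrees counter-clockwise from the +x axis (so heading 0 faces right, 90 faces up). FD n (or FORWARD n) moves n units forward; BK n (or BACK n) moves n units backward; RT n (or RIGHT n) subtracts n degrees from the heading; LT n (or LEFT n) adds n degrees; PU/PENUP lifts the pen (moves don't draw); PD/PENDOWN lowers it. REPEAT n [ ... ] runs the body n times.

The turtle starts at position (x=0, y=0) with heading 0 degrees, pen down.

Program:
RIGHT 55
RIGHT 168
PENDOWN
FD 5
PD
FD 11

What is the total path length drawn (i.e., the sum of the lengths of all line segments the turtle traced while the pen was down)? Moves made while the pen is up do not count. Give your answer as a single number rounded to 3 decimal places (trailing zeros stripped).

Executing turtle program step by step:
Start: pos=(0,0), heading=0, pen down
RT 55: heading 0 -> 305
RT 168: heading 305 -> 137
PD: pen down
FD 5: (0,0) -> (-3.657,3.41) [heading=137, draw]
PD: pen down
FD 11: (-3.657,3.41) -> (-11.702,10.912) [heading=137, draw]
Final: pos=(-11.702,10.912), heading=137, 2 segment(s) drawn

Segment lengths:
  seg 1: (0,0) -> (-3.657,3.41), length = 5
  seg 2: (-3.657,3.41) -> (-11.702,10.912), length = 11
Total = 16

Answer: 16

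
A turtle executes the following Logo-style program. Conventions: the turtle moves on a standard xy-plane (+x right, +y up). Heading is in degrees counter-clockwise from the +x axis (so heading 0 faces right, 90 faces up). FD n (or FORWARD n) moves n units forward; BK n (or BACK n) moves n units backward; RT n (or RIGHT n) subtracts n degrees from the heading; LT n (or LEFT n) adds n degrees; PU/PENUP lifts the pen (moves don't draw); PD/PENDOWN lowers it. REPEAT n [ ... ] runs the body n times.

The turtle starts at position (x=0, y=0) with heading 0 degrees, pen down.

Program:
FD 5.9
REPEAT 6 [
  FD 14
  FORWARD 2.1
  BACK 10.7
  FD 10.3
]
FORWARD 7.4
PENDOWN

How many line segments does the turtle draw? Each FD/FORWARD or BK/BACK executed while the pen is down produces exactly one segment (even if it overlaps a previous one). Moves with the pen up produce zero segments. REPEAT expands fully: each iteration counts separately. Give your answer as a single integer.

Executing turtle program step by step:
Start: pos=(0,0), heading=0, pen down
FD 5.9: (0,0) -> (5.9,0) [heading=0, draw]
REPEAT 6 [
  -- iteration 1/6 --
  FD 14: (5.9,0) -> (19.9,0) [heading=0, draw]
  FD 2.1: (19.9,0) -> (22,0) [heading=0, draw]
  BK 10.7: (22,0) -> (11.3,0) [heading=0, draw]
  FD 10.3: (11.3,0) -> (21.6,0) [heading=0, draw]
  -- iteration 2/6 --
  FD 14: (21.6,0) -> (35.6,0) [heading=0, draw]
  FD 2.1: (35.6,0) -> (37.7,0) [heading=0, draw]
  BK 10.7: (37.7,0) -> (27,0) [heading=0, draw]
  FD 10.3: (27,0) -> (37.3,0) [heading=0, draw]
  -- iteration 3/6 --
  FD 14: (37.3,0) -> (51.3,0) [heading=0, draw]
  FD 2.1: (51.3,0) -> (53.4,0) [heading=0, draw]
  BK 10.7: (53.4,0) -> (42.7,0) [heading=0, draw]
  FD 10.3: (42.7,0) -> (53,0) [heading=0, draw]
  -- iteration 4/6 --
  FD 14: (53,0) -> (67,0) [heading=0, draw]
  FD 2.1: (67,0) -> (69.1,0) [heading=0, draw]
  BK 10.7: (69.1,0) -> (58.4,0) [heading=0, draw]
  FD 10.3: (58.4,0) -> (68.7,0) [heading=0, draw]
  -- iteration 5/6 --
  FD 14: (68.7,0) -> (82.7,0) [heading=0, draw]
  FD 2.1: (82.7,0) -> (84.8,0) [heading=0, draw]
  BK 10.7: (84.8,0) -> (74.1,0) [heading=0, draw]
  FD 10.3: (74.1,0) -> (84.4,0) [heading=0, draw]
  -- iteration 6/6 --
  FD 14: (84.4,0) -> (98.4,0) [heading=0, draw]
  FD 2.1: (98.4,0) -> (100.5,0) [heading=0, draw]
  BK 10.7: (100.5,0) -> (89.8,0) [heading=0, draw]
  FD 10.3: (89.8,0) -> (100.1,0) [heading=0, draw]
]
FD 7.4: (100.1,0) -> (107.5,0) [heading=0, draw]
PD: pen down
Final: pos=(107.5,0), heading=0, 26 segment(s) drawn
Segments drawn: 26

Answer: 26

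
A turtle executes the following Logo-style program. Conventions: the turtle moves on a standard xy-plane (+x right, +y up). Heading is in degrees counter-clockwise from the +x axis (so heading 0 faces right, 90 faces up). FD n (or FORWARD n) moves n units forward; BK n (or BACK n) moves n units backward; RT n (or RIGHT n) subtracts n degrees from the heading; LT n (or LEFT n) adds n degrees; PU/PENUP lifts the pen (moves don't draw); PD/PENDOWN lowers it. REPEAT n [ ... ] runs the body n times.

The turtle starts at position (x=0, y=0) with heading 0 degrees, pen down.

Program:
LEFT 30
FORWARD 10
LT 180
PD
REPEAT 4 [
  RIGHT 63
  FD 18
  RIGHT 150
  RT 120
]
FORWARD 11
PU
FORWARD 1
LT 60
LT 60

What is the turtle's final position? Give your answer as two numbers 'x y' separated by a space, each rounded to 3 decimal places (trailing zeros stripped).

Answer: -44.268 -11.172

Derivation:
Executing turtle program step by step:
Start: pos=(0,0), heading=0, pen down
LT 30: heading 0 -> 30
FD 10: (0,0) -> (8.66,5) [heading=30, draw]
LT 180: heading 30 -> 210
PD: pen down
REPEAT 4 [
  -- iteration 1/4 --
  RT 63: heading 210 -> 147
  FD 18: (8.66,5) -> (-6.436,14.804) [heading=147, draw]
  RT 150: heading 147 -> 357
  RT 120: heading 357 -> 237
  -- iteration 2/4 --
  RT 63: heading 237 -> 174
  FD 18: (-6.436,14.804) -> (-24.337,16.685) [heading=174, draw]
  RT 150: heading 174 -> 24
  RT 120: heading 24 -> 264
  -- iteration 3/4 --
  RT 63: heading 264 -> 201
  FD 18: (-24.337,16.685) -> (-41.142,10.234) [heading=201, draw]
  RT 150: heading 201 -> 51
  RT 120: heading 51 -> 291
  -- iteration 4/4 --
  RT 63: heading 291 -> 228
  FD 18: (-41.142,10.234) -> (-53.186,-3.142) [heading=228, draw]
  RT 150: heading 228 -> 78
  RT 120: heading 78 -> 318
]
FD 11: (-53.186,-3.142) -> (-45.011,-10.503) [heading=318, draw]
PU: pen up
FD 1: (-45.011,-10.503) -> (-44.268,-11.172) [heading=318, move]
LT 60: heading 318 -> 18
LT 60: heading 18 -> 78
Final: pos=(-44.268,-11.172), heading=78, 6 segment(s) drawn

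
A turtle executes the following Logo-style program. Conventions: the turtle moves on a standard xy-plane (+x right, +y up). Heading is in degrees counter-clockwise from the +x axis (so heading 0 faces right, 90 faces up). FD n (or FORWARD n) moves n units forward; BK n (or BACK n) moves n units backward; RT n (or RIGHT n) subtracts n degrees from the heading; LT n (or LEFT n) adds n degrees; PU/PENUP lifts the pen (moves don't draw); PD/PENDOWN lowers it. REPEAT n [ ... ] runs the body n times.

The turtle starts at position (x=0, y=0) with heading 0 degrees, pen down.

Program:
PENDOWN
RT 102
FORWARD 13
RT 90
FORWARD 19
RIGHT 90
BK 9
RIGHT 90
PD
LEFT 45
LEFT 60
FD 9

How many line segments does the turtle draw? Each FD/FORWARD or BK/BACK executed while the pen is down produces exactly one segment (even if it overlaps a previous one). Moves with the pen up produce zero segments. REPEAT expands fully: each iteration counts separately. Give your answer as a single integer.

Executing turtle program step by step:
Start: pos=(0,0), heading=0, pen down
PD: pen down
RT 102: heading 0 -> 258
FD 13: (0,0) -> (-2.703,-12.716) [heading=258, draw]
RT 90: heading 258 -> 168
FD 19: (-2.703,-12.716) -> (-21.288,-8.766) [heading=168, draw]
RT 90: heading 168 -> 78
BK 9: (-21.288,-8.766) -> (-23.159,-17.569) [heading=78, draw]
RT 90: heading 78 -> 348
PD: pen down
LT 45: heading 348 -> 33
LT 60: heading 33 -> 93
FD 9: (-23.159,-17.569) -> (-23.63,-8.581) [heading=93, draw]
Final: pos=(-23.63,-8.581), heading=93, 4 segment(s) drawn
Segments drawn: 4

Answer: 4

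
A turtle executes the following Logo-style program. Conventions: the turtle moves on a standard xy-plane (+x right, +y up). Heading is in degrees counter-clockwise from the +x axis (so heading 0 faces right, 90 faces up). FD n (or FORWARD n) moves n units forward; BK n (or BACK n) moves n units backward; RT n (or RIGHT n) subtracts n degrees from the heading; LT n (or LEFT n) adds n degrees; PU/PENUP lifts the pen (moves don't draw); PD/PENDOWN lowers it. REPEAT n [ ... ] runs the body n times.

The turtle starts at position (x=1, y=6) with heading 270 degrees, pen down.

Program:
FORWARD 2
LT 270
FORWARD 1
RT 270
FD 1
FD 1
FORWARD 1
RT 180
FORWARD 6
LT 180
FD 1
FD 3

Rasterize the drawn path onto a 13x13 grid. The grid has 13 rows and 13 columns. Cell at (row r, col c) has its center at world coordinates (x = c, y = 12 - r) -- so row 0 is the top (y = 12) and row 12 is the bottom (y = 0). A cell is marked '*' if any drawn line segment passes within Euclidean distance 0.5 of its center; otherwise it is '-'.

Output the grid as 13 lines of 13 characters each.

Segment 0: (1,6) -> (1,4)
Segment 1: (1,4) -> (-0,4)
Segment 2: (-0,4) -> (-0,3)
Segment 3: (-0,3) -> (-0,2)
Segment 4: (-0,2) -> (-0,1)
Segment 5: (-0,1) -> (-0,7)
Segment 6: (-0,7) -> (-0,6)
Segment 7: (-0,6) -> (-0,3)

Answer: -------------
-------------
-------------
-------------
-------------
*------------
**-----------
**-----------
**-----------
*------------
*------------
*------------
-------------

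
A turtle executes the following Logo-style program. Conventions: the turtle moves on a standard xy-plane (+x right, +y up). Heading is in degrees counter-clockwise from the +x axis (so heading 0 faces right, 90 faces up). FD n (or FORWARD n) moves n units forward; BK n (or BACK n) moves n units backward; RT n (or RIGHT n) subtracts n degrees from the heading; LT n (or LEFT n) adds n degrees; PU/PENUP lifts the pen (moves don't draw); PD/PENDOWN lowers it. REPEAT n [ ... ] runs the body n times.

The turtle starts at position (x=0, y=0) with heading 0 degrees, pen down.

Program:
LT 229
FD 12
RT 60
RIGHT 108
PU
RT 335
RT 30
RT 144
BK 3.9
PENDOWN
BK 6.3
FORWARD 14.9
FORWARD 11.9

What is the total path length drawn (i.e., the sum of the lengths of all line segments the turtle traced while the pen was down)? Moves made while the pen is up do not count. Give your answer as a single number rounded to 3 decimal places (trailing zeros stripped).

Answer: 45.1

Derivation:
Executing turtle program step by step:
Start: pos=(0,0), heading=0, pen down
LT 229: heading 0 -> 229
FD 12: (0,0) -> (-7.873,-9.057) [heading=229, draw]
RT 60: heading 229 -> 169
RT 108: heading 169 -> 61
PU: pen up
RT 335: heading 61 -> 86
RT 30: heading 86 -> 56
RT 144: heading 56 -> 272
BK 3.9: (-7.873,-9.057) -> (-8.009,-5.159) [heading=272, move]
PD: pen down
BK 6.3: (-8.009,-5.159) -> (-8.229,1.137) [heading=272, draw]
FD 14.9: (-8.229,1.137) -> (-7.709,-13.754) [heading=272, draw]
FD 11.9: (-7.709,-13.754) -> (-7.293,-25.646) [heading=272, draw]
Final: pos=(-7.293,-25.646), heading=272, 4 segment(s) drawn

Segment lengths:
  seg 1: (0,0) -> (-7.873,-9.057), length = 12
  seg 2: (-8.009,-5.159) -> (-8.229,1.137), length = 6.3
  seg 3: (-8.229,1.137) -> (-7.709,-13.754), length = 14.9
  seg 4: (-7.709,-13.754) -> (-7.293,-25.646), length = 11.9
Total = 45.1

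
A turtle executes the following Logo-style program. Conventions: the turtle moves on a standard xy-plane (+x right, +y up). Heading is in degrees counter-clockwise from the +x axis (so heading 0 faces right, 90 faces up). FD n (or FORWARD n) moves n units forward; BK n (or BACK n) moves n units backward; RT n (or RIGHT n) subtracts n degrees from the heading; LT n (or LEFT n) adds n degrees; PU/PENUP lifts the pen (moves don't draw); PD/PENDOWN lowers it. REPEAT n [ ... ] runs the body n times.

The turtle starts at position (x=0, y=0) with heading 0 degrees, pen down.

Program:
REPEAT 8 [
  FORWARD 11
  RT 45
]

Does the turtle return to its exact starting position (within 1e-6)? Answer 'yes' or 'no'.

Executing turtle program step by step:
Start: pos=(0,0), heading=0, pen down
REPEAT 8 [
  -- iteration 1/8 --
  FD 11: (0,0) -> (11,0) [heading=0, draw]
  RT 45: heading 0 -> 315
  -- iteration 2/8 --
  FD 11: (11,0) -> (18.778,-7.778) [heading=315, draw]
  RT 45: heading 315 -> 270
  -- iteration 3/8 --
  FD 11: (18.778,-7.778) -> (18.778,-18.778) [heading=270, draw]
  RT 45: heading 270 -> 225
  -- iteration 4/8 --
  FD 11: (18.778,-18.778) -> (11,-26.556) [heading=225, draw]
  RT 45: heading 225 -> 180
  -- iteration 5/8 --
  FD 11: (11,-26.556) -> (0,-26.556) [heading=180, draw]
  RT 45: heading 180 -> 135
  -- iteration 6/8 --
  FD 11: (0,-26.556) -> (-7.778,-18.778) [heading=135, draw]
  RT 45: heading 135 -> 90
  -- iteration 7/8 --
  FD 11: (-7.778,-18.778) -> (-7.778,-7.778) [heading=90, draw]
  RT 45: heading 90 -> 45
  -- iteration 8/8 --
  FD 11: (-7.778,-7.778) -> (0,0) [heading=45, draw]
  RT 45: heading 45 -> 0
]
Final: pos=(0,0), heading=0, 8 segment(s) drawn

Start position: (0, 0)
Final position: (0, 0)
Distance = 0; < 1e-6 -> CLOSED

Answer: yes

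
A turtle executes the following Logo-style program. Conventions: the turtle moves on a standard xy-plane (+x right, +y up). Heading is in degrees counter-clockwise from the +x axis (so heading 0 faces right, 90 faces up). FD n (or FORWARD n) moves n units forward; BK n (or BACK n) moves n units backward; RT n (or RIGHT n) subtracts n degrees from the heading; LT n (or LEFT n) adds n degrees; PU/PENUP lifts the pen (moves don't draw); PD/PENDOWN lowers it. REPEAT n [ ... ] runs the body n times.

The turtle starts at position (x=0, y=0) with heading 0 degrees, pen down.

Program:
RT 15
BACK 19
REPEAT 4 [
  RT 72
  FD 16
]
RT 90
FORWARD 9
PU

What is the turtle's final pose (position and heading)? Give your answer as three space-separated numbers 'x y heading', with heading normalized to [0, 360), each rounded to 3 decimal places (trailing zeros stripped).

Answer: -26.259 4.157 327

Derivation:
Executing turtle program step by step:
Start: pos=(0,0), heading=0, pen down
RT 15: heading 0 -> 345
BK 19: (0,0) -> (-18.353,4.918) [heading=345, draw]
REPEAT 4 [
  -- iteration 1/4 --
  RT 72: heading 345 -> 273
  FD 16: (-18.353,4.918) -> (-17.515,-11.061) [heading=273, draw]
  -- iteration 2/4 --
  RT 72: heading 273 -> 201
  FD 16: (-17.515,-11.061) -> (-32.453,-16.794) [heading=201, draw]
  -- iteration 3/4 --
  RT 72: heading 201 -> 129
  FD 16: (-32.453,-16.794) -> (-42.522,-4.36) [heading=129, draw]
  -- iteration 4/4 --
  RT 72: heading 129 -> 57
  FD 16: (-42.522,-4.36) -> (-33.807,9.059) [heading=57, draw]
]
RT 90: heading 57 -> 327
FD 9: (-33.807,9.059) -> (-26.259,4.157) [heading=327, draw]
PU: pen up
Final: pos=(-26.259,4.157), heading=327, 6 segment(s) drawn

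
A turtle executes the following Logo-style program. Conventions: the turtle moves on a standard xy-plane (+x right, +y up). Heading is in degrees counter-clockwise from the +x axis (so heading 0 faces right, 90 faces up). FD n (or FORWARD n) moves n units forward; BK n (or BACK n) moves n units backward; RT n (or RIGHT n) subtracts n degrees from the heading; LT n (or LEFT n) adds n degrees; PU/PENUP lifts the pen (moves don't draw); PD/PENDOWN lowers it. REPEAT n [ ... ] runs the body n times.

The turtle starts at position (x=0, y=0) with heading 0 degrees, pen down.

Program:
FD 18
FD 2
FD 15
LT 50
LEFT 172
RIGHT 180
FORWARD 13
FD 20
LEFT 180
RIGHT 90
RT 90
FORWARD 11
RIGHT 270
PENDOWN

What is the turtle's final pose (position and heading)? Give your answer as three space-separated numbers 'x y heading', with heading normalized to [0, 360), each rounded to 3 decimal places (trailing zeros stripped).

Answer: 67.698 29.442 132

Derivation:
Executing turtle program step by step:
Start: pos=(0,0), heading=0, pen down
FD 18: (0,0) -> (18,0) [heading=0, draw]
FD 2: (18,0) -> (20,0) [heading=0, draw]
FD 15: (20,0) -> (35,0) [heading=0, draw]
LT 50: heading 0 -> 50
LT 172: heading 50 -> 222
RT 180: heading 222 -> 42
FD 13: (35,0) -> (44.661,8.699) [heading=42, draw]
FD 20: (44.661,8.699) -> (59.524,22.081) [heading=42, draw]
LT 180: heading 42 -> 222
RT 90: heading 222 -> 132
RT 90: heading 132 -> 42
FD 11: (59.524,22.081) -> (67.698,29.442) [heading=42, draw]
RT 270: heading 42 -> 132
PD: pen down
Final: pos=(67.698,29.442), heading=132, 6 segment(s) drawn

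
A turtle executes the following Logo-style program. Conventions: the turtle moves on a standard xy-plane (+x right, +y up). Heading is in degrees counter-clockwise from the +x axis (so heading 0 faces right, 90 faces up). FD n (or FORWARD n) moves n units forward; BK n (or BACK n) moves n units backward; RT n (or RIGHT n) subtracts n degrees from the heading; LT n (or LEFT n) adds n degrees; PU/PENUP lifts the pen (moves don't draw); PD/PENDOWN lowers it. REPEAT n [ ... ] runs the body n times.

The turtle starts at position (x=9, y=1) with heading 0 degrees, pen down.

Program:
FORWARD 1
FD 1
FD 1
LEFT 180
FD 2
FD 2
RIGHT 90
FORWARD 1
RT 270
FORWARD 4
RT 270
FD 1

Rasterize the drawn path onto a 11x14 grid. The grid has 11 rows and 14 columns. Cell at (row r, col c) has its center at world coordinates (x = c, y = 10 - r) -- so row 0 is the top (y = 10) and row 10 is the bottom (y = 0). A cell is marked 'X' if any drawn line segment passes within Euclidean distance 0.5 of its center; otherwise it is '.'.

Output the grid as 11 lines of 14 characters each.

Segment 0: (9,1) -> (10,1)
Segment 1: (10,1) -> (11,1)
Segment 2: (11,1) -> (12,1)
Segment 3: (12,1) -> (10,1)
Segment 4: (10,1) -> (8,1)
Segment 5: (8,1) -> (8,2)
Segment 6: (8,2) -> (4,2)
Segment 7: (4,2) -> (4,1)

Answer: ..............
..............
..............
..............
..............
..............
..............
..............
....XXXXX.....
....X...XXXXX.
..............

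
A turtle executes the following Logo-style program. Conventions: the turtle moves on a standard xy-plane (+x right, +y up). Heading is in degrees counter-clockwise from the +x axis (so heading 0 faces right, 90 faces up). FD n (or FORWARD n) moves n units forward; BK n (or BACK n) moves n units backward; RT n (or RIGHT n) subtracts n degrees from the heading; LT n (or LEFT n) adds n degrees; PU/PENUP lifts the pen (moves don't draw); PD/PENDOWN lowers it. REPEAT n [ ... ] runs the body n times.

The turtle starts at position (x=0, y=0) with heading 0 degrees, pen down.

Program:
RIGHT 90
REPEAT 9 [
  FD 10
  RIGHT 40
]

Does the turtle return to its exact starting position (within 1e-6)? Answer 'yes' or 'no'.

Executing turtle program step by step:
Start: pos=(0,0), heading=0, pen down
RT 90: heading 0 -> 270
REPEAT 9 [
  -- iteration 1/9 --
  FD 10: (0,0) -> (0,-10) [heading=270, draw]
  RT 40: heading 270 -> 230
  -- iteration 2/9 --
  FD 10: (0,-10) -> (-6.428,-17.66) [heading=230, draw]
  RT 40: heading 230 -> 190
  -- iteration 3/9 --
  FD 10: (-6.428,-17.66) -> (-16.276,-19.397) [heading=190, draw]
  RT 40: heading 190 -> 150
  -- iteration 4/9 --
  FD 10: (-16.276,-19.397) -> (-24.936,-14.397) [heading=150, draw]
  RT 40: heading 150 -> 110
  -- iteration 5/9 --
  FD 10: (-24.936,-14.397) -> (-28.356,-5) [heading=110, draw]
  RT 40: heading 110 -> 70
  -- iteration 6/9 --
  FD 10: (-28.356,-5) -> (-24.936,4.397) [heading=70, draw]
  RT 40: heading 70 -> 30
  -- iteration 7/9 --
  FD 10: (-24.936,4.397) -> (-16.276,9.397) [heading=30, draw]
  RT 40: heading 30 -> 350
  -- iteration 8/9 --
  FD 10: (-16.276,9.397) -> (-6.428,7.66) [heading=350, draw]
  RT 40: heading 350 -> 310
  -- iteration 9/9 --
  FD 10: (-6.428,7.66) -> (0,0) [heading=310, draw]
  RT 40: heading 310 -> 270
]
Final: pos=(0,0), heading=270, 9 segment(s) drawn

Start position: (0, 0)
Final position: (0, 0)
Distance = 0; < 1e-6 -> CLOSED

Answer: yes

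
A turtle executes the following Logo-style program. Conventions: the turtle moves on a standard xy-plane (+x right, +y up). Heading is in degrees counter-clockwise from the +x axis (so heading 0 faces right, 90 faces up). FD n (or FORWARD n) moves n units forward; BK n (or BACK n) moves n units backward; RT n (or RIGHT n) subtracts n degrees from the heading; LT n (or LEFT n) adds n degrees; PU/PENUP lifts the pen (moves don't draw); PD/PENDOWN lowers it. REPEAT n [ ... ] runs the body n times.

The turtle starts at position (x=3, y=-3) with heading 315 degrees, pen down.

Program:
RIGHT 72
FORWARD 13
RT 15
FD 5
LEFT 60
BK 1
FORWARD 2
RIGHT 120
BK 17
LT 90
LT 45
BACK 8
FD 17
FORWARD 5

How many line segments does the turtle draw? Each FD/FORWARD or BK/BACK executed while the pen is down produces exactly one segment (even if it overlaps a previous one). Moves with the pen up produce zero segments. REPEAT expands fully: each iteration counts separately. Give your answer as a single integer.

Executing turtle program step by step:
Start: pos=(3,-3), heading=315, pen down
RT 72: heading 315 -> 243
FD 13: (3,-3) -> (-2.902,-14.583) [heading=243, draw]
RT 15: heading 243 -> 228
FD 5: (-2.902,-14.583) -> (-6.248,-18.299) [heading=228, draw]
LT 60: heading 228 -> 288
BK 1: (-6.248,-18.299) -> (-6.557,-17.348) [heading=288, draw]
FD 2: (-6.557,-17.348) -> (-5.939,-19.25) [heading=288, draw]
RT 120: heading 288 -> 168
BK 17: (-5.939,-19.25) -> (10.69,-22.784) [heading=168, draw]
LT 90: heading 168 -> 258
LT 45: heading 258 -> 303
BK 8: (10.69,-22.784) -> (6.333,-16.075) [heading=303, draw]
FD 17: (6.333,-16.075) -> (15.592,-30.332) [heading=303, draw]
FD 5: (15.592,-30.332) -> (18.315,-34.526) [heading=303, draw]
Final: pos=(18.315,-34.526), heading=303, 8 segment(s) drawn
Segments drawn: 8

Answer: 8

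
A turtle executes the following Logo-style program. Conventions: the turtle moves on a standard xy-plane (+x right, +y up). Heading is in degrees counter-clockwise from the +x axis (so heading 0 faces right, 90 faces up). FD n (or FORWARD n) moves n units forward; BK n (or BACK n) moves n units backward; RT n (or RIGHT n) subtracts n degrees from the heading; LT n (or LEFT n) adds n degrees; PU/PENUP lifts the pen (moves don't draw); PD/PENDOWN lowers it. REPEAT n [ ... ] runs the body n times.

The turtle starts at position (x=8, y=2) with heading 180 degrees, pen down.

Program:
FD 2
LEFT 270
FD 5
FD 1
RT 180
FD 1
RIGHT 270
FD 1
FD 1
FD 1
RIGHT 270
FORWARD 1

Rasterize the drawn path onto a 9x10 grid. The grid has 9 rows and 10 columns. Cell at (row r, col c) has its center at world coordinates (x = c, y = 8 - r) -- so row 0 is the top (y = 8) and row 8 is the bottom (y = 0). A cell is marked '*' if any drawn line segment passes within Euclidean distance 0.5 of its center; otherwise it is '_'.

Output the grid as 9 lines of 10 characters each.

Answer: ______*__*
______****
______*___
______*___
______*___
______*___
______***_
__________
__________

Derivation:
Segment 0: (8,2) -> (6,2)
Segment 1: (6,2) -> (6,7)
Segment 2: (6,7) -> (6,8)
Segment 3: (6,8) -> (6,7)
Segment 4: (6,7) -> (7,7)
Segment 5: (7,7) -> (8,7)
Segment 6: (8,7) -> (9,7)
Segment 7: (9,7) -> (9,8)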